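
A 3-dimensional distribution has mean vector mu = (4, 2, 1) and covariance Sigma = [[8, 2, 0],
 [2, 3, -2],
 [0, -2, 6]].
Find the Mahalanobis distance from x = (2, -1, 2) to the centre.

Step 1 — centre the observation: (x - mu) = (-2, -3, 1).

Step 2 — invert Sigma (cofactor / det for 3×3, or solve directly):
  Sigma^{-1} = [[0.1591, -0.1364, -0.0455],
 [-0.1364, 0.5455, 0.1818],
 [-0.0455, 0.1818, 0.2273]].

Step 3 — form the quadratic (x - mu)^T · Sigma^{-1} · (x - mu):
  Sigma^{-1} · (x - mu) = (0.0455, -1.1818, -0.2273).
  (x - mu)^T · [Sigma^{-1} · (x - mu)] = (-2)·(0.0455) + (-3)·(-1.1818) + (1)·(-0.2273) = 3.2273.

Step 4 — take square root: d = √(3.2273) ≈ 1.7965.

d(x, mu) = √(3.2273) ≈ 1.7965


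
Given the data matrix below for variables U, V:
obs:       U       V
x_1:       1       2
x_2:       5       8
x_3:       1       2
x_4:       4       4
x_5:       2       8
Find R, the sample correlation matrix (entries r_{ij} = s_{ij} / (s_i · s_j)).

Step 1 — column means:
  mean(U) = (1 + 5 + 1 + 4 + 2) / 5 = 13/5 = 2.6
  mean(V) = (2 + 8 + 2 + 4 + 8) / 5 = 24/5 = 4.8

Step 2 — sample variances and covariances s[i,j] = (1/(n-1)) · Σ_k (x_{k,i} - mean_i) · (x_{k,j} - mean_j), with n-1 = 4:
  s[U,U] = ((-1.6)·(-1.6) + (2.4)·(2.4) + (-1.6)·(-1.6) + (1.4)·(1.4) + (-0.6)·(-0.6)) / 4 = 13.2/4 = 3.3
  s[U,V] = ((-1.6)·(-2.8) + (2.4)·(3.2) + (-1.6)·(-2.8) + (1.4)·(-0.8) + (-0.6)·(3.2)) / 4 = 13.6/4 = 3.4
  s[V,V] = ((-2.8)·(-2.8) + (3.2)·(3.2) + (-2.8)·(-2.8) + (-0.8)·(-0.8) + (3.2)·(3.2)) / 4 = 36.8/4 = 9.2
  Sample standard deviations s_i = √(s[i,i]):
  s(U) = √(3.3) = 1.8166
  s(V) = √(9.2) = 3.0332

Step 3 — r_{ij} = s_{ij} / (s_i · s_j):
  r[U,U] = 1 (diagonal).
  r[U,V] = 3.4 / (1.8166 · 3.0332) = 3.4 / 5.51 = 0.6171
  r[V,V] = 1 (diagonal).

R is symmetric with unit diagonal. Assembling:

R = [[1, 0.6171],
 [0.6171, 1]]


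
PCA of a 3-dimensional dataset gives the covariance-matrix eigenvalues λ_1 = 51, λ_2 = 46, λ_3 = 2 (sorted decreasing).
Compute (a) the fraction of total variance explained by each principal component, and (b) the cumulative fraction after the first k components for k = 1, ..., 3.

Step 1 — total variance = trace(Sigma) = Σ λ_i = 51 + 46 + 2 = 99.

Step 2 — fraction explained by component i = λ_i / Σ λ:
  PC1: 51/99 = 0.5152
  PC2: 46/99 = 0.4646
  PC3: 2/99 = 0.0202

Step 3 — cumulative fraction after k components = (λ_1 + ... + λ_k) / Σ λ:
  k = 1: 51/99 = 0.5152
  k = 2: (51 + 46)/99 = 97/99 = 0.9798
  k = 3: (51 + 46 + 2)/99 = 99/99 = 1

Summary (fraction, with percent):

explained: PC1 0.5152 (51.52%), PC2 0.4646 (46.46%), PC3 0.0202 (2.02%);  cumulative: 0.5152, 0.9798, 1


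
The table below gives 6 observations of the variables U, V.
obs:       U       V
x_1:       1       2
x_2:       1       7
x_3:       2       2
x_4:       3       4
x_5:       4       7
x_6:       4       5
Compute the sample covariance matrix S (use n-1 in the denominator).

Step 1 — column means:
  mean(U) = (1 + 1 + 2 + 3 + 4 + 4) / 6 = 15/6 = 2.5
  mean(V) = (2 + 7 + 2 + 4 + 7 + 5) / 6 = 27/6 = 4.5

Step 2 — sample covariance S[i,j] = (1/(n-1)) · Σ_k (x_{k,i} - mean_i) · (x_{k,j} - mean_j), with n-1 = 5.
  S[U,U] = ((-1.5)·(-1.5) + (-1.5)·(-1.5) + (-0.5)·(-0.5) + (0.5)·(0.5) + (1.5)·(1.5) + (1.5)·(1.5)) / 5 = 9.5/5 = 1.9
  S[U,V] = ((-1.5)·(-2.5) + (-1.5)·(2.5) + (-0.5)·(-2.5) + (0.5)·(-0.5) + (1.5)·(2.5) + (1.5)·(0.5)) / 5 = 5.5/5 = 1.1
  S[V,V] = ((-2.5)·(-2.5) + (2.5)·(2.5) + (-2.5)·(-2.5) + (-0.5)·(-0.5) + (2.5)·(2.5) + (0.5)·(0.5)) / 5 = 25.5/5 = 5.1

S is symmetric (S[j,i] = S[i,j]). Assembling:

S = [[1.9, 1.1],
 [1.1, 5.1]]


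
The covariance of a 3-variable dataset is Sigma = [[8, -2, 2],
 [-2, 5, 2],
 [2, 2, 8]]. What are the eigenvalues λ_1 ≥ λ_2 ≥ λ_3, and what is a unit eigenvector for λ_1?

Step 1 — characteristic polynomial p(λ) = det(λI - Sigma) = λ³ - tr·λ² + c_1·λ - det, where tr = trace, c_1 = sum of the principal 2×2 minors, det = det(Sigma):
  tr = 8 + 5 + 8 = 21,
  c_1 = (8·5 - (-2)²) + (8·8 - (2)²) + (5·8 - (2)²) = 36 + 60 + 36 = 132,
  det = 8·(5·8 - (2)²) - (-2)·((-2)·8 - (2)·(2)) + (2)·((-2)·(2) - 5·(2)) = 8·(36) - (-2)·(-20) + (2)·(-14) = 220.
  So p(λ) = λ³ - 21λ² + 132λ - 220.
Step 2 — look for an integer root (rational root theorem: any rational root is an integer divisor of 220). Testing λ = 10:
  p(10) = 1000 - 2100 + 1320 - 220 = 0  ✓
  Dividing out (λ - 10): p(λ) = (λ - 10)(λ² - 11λ + 22).
Step 3 — remaining eigenvalues from the quadratic λ² - 11λ + 22 = 0:
  Δ = 11² - 4·22 = 121 - 88 = 33,  λ = (11 ± √33)/2 = (11 ± 5.7446)/2 ≈ 8.3723 or 2.6277.
  Sorted: λ_1 = 10,  λ_2 = 8.3723,  λ_3 = 2.6277  (check: sum = 21 = tr ✓).

Step 4 — unit eigenvector for λ_1 = 10: v spans the null space of (Sigma - λ_1 I), whose rows are
  r_1 = (-2, -2, 2),  r_2 = (-2, -5, 2),  r_3 = (2, 2, -2).
  v is orthogonal to every row, so take v ∝ r_1 × r_2 = ((-2)·(2) - (2)·(-5), (2)·(-2) - (-2)·(2), (-2)·(-5) - (-2)·(-2)) = (6, 0, 6).
  Rescale (divide by 6): u = (1, 0, 1).
  ||u|| = √((1)² + (0)² + (1)²) = √(2) ≈ 1.4142,  v_1 = u/||u|| ≈ (0.7071, 0, 0.7071) (||v_1|| = 1).

λ_1 = 10,  λ_2 = 8.3723,  λ_3 = 2.6277;  v_1 ≈ (0.7071, 0, 0.7071)


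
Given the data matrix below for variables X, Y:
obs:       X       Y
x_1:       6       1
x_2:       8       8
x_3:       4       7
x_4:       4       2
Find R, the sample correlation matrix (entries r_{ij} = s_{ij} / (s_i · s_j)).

Step 1 — column means:
  mean(X) = (6 + 8 + 4 + 4) / 4 = 22/4 = 5.5
  mean(Y) = (1 + 8 + 7 + 2) / 4 = 18/4 = 4.5

Step 2 — sample variances and covariances s[i,j] = (1/(n-1)) · Σ_k (x_{k,i} - mean_i) · (x_{k,j} - mean_j), with n-1 = 3:
  s[X,X] = ((0.5)·(0.5) + (2.5)·(2.5) + (-1.5)·(-1.5) + (-1.5)·(-1.5)) / 3 = 11/3 = 3.6667
  s[X,Y] = ((0.5)·(-3.5) + (2.5)·(3.5) + (-1.5)·(2.5) + (-1.5)·(-2.5)) / 3 = 7/3 = 2.3333
  s[Y,Y] = ((-3.5)·(-3.5) + (3.5)·(3.5) + (2.5)·(2.5) + (-2.5)·(-2.5)) / 3 = 37/3 = 12.3333
  Sample standard deviations s_i = √(s[i,i]):
  s(X) = √(3.6667) = 1.9149
  s(Y) = √(12.3333) = 3.5119

Step 3 — r_{ij} = s_{ij} / (s_i · s_j):
  r[X,X] = 1 (diagonal).
  r[X,Y] = 2.3333 / (1.9149 · 3.5119) = 2.3333 / 6.7247 = 0.347
  r[Y,Y] = 1 (diagonal).

R is symmetric with unit diagonal. Assembling:

R = [[1, 0.347],
 [0.347, 1]]


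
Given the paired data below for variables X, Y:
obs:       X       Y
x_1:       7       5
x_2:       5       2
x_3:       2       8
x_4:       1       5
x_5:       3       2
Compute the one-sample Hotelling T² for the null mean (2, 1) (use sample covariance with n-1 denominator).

Step 1 — sample mean vector:
  mean(X) = (7 + 5 + 2 + 1 + 3) / 5 = 18/5 = 3.6
  mean(Y) = (5 + 2 + 8 + 5 + 2) / 5 = 22/5 = 4.4
  x̄ = (3.6, 4.4),  deviation x̄ - mu_0 = (3.6, 4.4) - (2, 1) = (1.6, 3.4).

Step 2 — sample covariance matrix, S[i,j] = (1/(n-1)) · Σ_k (x_{k,i} - mean_i) · (x_{k,j} - mean_j), divisor n-1 = 4:
  S[X,X] = ((3.4)·(3.4) + (1.4)·(1.4) + (-1.6)·(-1.6) + (-2.6)·(-2.6) + (-0.6)·(-0.6)) / 4 = 23.2/4 = 5.8
  S[X,Y] = ((3.4)·(0.6) + (1.4)·(-2.4) + (-1.6)·(3.6) + (-2.6)·(0.6) + (-0.6)·(-2.4)) / 4 = -7.2/4 = -1.8
  S[Y,Y] = ((0.6)·(0.6) + (-2.4)·(-2.4) + (3.6)·(3.6) + (0.6)·(0.6) + (-2.4)·(-2.4)) / 4 = 25.2/4 = 6.3
  S = [[5.8, -1.8],
 [-1.8, 6.3]].

Step 3 — invert S. det(S) = 5.8·6.3 - (-1.8)² = 33.3.
  S^{-1} = (1/det) · [[d, -b], [-b, a]] = [[0.1892, 0.0541],
 [0.0541, 0.1742]].

Step 4 — quadratic form (x̄ - mu_0)^T · S^{-1} · (x̄ - mu_0):
  S^{-1} · (x̄ - mu_0) = (0.4865, 0.6787),
  (x̄ - mu_0)^T · [...] = (1.6)·(0.4865) + (3.4)·(0.6787) = 3.0859.

Step 5 — scale by n: T² = 5 · 3.0859 = 15.4294.

T² ≈ 15.4294


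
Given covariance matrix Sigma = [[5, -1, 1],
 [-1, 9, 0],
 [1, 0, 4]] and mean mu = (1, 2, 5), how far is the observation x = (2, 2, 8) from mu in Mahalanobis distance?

Step 1 — centre the observation: (x - mu) = (1, 0, 3).

Step 2 — invert Sigma (cofactor / det for 3×3, or solve directly):
  Sigma^{-1} = [[0.2156, 0.024, -0.0539],
 [0.024, 0.1138, -0.006],
 [-0.0539, -0.006, 0.2635]].

Step 3 — form the quadratic (x - mu)^T · Sigma^{-1} · (x - mu):
  Sigma^{-1} · (x - mu) = (0.0539, 0.006, 0.7365).
  (x - mu)^T · [Sigma^{-1} · (x - mu)] = (1)·(0.0539) + (0)·(0.006) + (3)·(0.7365) = 2.2635.

Step 4 — take square root: d = √(2.2635) ≈ 1.5045.

d(x, mu) = √(2.2635) ≈ 1.5045


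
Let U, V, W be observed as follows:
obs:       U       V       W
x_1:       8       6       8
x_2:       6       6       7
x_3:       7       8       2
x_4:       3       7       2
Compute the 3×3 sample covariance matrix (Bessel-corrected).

Step 1 — column means:
  mean(U) = (8 + 6 + 7 + 3) / 4 = 24/4 = 6
  mean(V) = (6 + 6 + 8 + 7) / 4 = 27/4 = 6.75
  mean(W) = (8 + 7 + 2 + 2) / 4 = 19/4 = 4.75

Step 2 — sample covariance S[i,j] = (1/(n-1)) · Σ_k (x_{k,i} - mean_i) · (x_{k,j} - mean_j), with n-1 = 3.
  S[U,U] = ((2)·(2) + (0)·(0) + (1)·(1) + (-3)·(-3)) / 3 = 14/3 = 4.6667
  S[U,V] = ((2)·(-0.75) + (0)·(-0.75) + (1)·(1.25) + (-3)·(0.25)) / 3 = -1/3 = -0.3333
  S[U,W] = ((2)·(3.25) + (0)·(2.25) + (1)·(-2.75) + (-3)·(-2.75)) / 3 = 12/3 = 4
  S[V,V] = ((-0.75)·(-0.75) + (-0.75)·(-0.75) + (1.25)·(1.25) + (0.25)·(0.25)) / 3 = 2.75/3 = 0.9167
  S[V,W] = ((-0.75)·(3.25) + (-0.75)·(2.25) + (1.25)·(-2.75) + (0.25)·(-2.75)) / 3 = -8.25/3 = -2.75
  S[W,W] = ((3.25)·(3.25) + (2.25)·(2.25) + (-2.75)·(-2.75) + (-2.75)·(-2.75)) / 3 = 30.75/3 = 10.25

S is symmetric (S[j,i] = S[i,j]). Assembling:

S = [[4.6667, -0.3333, 4],
 [-0.3333, 0.9167, -2.75],
 [4, -2.75, 10.25]]


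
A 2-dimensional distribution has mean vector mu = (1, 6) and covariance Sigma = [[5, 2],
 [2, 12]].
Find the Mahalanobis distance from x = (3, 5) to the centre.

Step 1 — centre the observation: (x - mu) = (2, -1).

Step 2 — invert Sigma. det(Sigma) = 5·12 - (2)² = 56.
  Sigma^{-1} = (1/det) · [[d, -b], [-b, a]] = [[0.2143, -0.0357],
 [-0.0357, 0.0893]].

Step 3 — form the quadratic (x - mu)^T · Sigma^{-1} · (x - mu):
  Sigma^{-1} · (x - mu) = (0.4643, -0.1607).
  (x - mu)^T · [Sigma^{-1} · (x - mu)] = (2)·(0.4643) + (-1)·(-0.1607) = 1.0893.

Step 4 — take square root: d = √(1.0893) ≈ 1.0437.

d(x, mu) = √(1.0893) ≈ 1.0437


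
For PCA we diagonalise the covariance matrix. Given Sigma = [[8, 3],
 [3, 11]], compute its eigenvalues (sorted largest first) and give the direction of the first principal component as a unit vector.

Step 1 — characteristic polynomial of 2×2 Sigma:
  det(Sigma - λI) = λ² - trace · λ + det = 0.
  trace = 8 + 11 = 19, det = 8·11 - (3)² = 79.
Step 2 — discriminant:
  Δ = trace² - 4·det = 361 - 316 = 45.
Step 3 — eigenvalues:
  λ = (trace ± √Δ)/2 = (19 ± 6.7082)/2,
  λ_1 = 12.8541,  λ_2 = 6.1459.

Step 4 — unit eigenvector for λ_1: solve (Sigma - λ_1 I)v = 0. First row:
  (8 - 12.8541)·v_x + (3)·v_y = 0, i.e. (-4.8541)·v_x + (3)·v_y = 0,
  so v ∝ (b, λ_1 - a) = (3, 4.8541) = u.
  ||u|| = √((3)² + (4.8541)²) = √(32.5623) ≈ 5.7063,
  v_1 = u/||u|| ≈ (0.5257, 0.8507) (||v_1|| = 1).

λ_1 = 12.8541,  λ_2 = 6.1459;  v_1 ≈ (0.5257, 0.8507)


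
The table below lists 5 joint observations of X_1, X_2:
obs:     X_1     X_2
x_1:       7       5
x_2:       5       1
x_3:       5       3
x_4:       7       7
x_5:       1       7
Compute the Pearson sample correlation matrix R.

Step 1 — column means:
  mean(X_1) = (7 + 5 + 5 + 7 + 1) / 5 = 25/5 = 5
  mean(X_2) = (5 + 1 + 3 + 7 + 7) / 5 = 23/5 = 4.6

Step 2 — sample variances and covariances s[i,j] = (1/(n-1)) · Σ_k (x_{k,i} - mean_i) · (x_{k,j} - mean_j), with n-1 = 4:
  s[X_1,X_1] = ((2)·(2) + (0)·(0) + (0)·(0) + (2)·(2) + (-4)·(-4)) / 4 = 24/4 = 6
  s[X_1,X_2] = ((2)·(0.4) + (0)·(-3.6) + (0)·(-1.6) + (2)·(2.4) + (-4)·(2.4)) / 4 = -4/4 = -1
  s[X_2,X_2] = ((0.4)·(0.4) + (-3.6)·(-3.6) + (-1.6)·(-1.6) + (2.4)·(2.4) + (2.4)·(2.4)) / 4 = 27.2/4 = 6.8
  Sample standard deviations s_i = √(s[i,i]):
  s(X_1) = √(6) = 2.4495
  s(X_2) = √(6.8) = 2.6077

Step 3 — r_{ij} = s_{ij} / (s_i · s_j):
  r[X_1,X_1] = 1 (diagonal).
  r[X_1,X_2] = -1 / (2.4495 · 2.6077) = -1 / 6.3875 = -0.1566
  r[X_2,X_2] = 1 (diagonal).

R is symmetric with unit diagonal. Assembling:

R = [[1, -0.1566],
 [-0.1566, 1]]


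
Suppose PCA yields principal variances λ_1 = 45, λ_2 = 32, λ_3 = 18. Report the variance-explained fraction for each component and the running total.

Step 1 — total variance = trace(Sigma) = Σ λ_i = 45 + 32 + 18 = 95.

Step 2 — fraction explained by component i = λ_i / Σ λ:
  PC1: 45/95 = 0.4737
  PC2: 32/95 = 0.3368
  PC3: 18/95 = 0.1895

Step 3 — cumulative fraction after k components = (λ_1 + ... + λ_k) / Σ λ:
  k = 1: 45/95 = 0.4737
  k = 2: (45 + 32)/95 = 77/95 = 0.8105
  k = 3: (45 + 32 + 18)/95 = 95/95 = 1

Summary (fraction, with percent):

explained: PC1 0.4737 (47.37%), PC2 0.3368 (33.68%), PC3 0.1895 (18.95%);  cumulative: 0.4737, 0.8105, 1


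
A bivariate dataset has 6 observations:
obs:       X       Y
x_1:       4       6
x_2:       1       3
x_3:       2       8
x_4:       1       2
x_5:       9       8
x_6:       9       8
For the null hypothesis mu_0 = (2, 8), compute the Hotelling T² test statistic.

Step 1 — sample mean vector:
  mean(X) = (4 + 1 + 2 + 1 + 9 + 9) / 6 = 26/6 = 4.3333
  mean(Y) = (6 + 3 + 8 + 2 + 8 + 8) / 6 = 35/6 = 5.8333
  x̄ = (4.3333, 5.8333),  deviation x̄ - mu_0 = (4.3333, 5.8333) - (2, 8) = (2.3333, -2.1667).

Step 2 — sample covariance matrix, S[i,j] = (1/(n-1)) · Σ_k (x_{k,i} - mean_i) · (x_{k,j} - mean_j), divisor n-1 = 5:
  S[X,X] = ((-0.3333)·(-0.3333) + (-3.3333)·(-3.3333) + (-2.3333)·(-2.3333) + (-3.3333)·(-3.3333) + (4.6667)·(4.6667) + (4.6667)·(4.6667)) / 5 = 71.3333/5 = 14.2667
  S[X,Y] = ((-0.3333)·(0.1667) + (-3.3333)·(-2.8333) + (-2.3333)·(2.1667) + (-3.3333)·(-3.8333) + (4.6667)·(2.1667) + (4.6667)·(2.1667)) / 5 = 37.3333/5 = 7.4667
  S[Y,Y] = ((0.1667)·(0.1667) + (-2.8333)·(-2.8333) + (2.1667)·(2.1667) + (-3.8333)·(-3.8333) + (2.1667)·(2.1667) + (2.1667)·(2.1667)) / 5 = 36.8333/5 = 7.3667
  S = [[14.2667, 7.4667],
 [7.4667, 7.3667]].

Step 3 — invert S. det(S) = 14.2667·7.3667 - (7.4667)² = 49.3467.
  S^{-1} = (1/det) · [[d, -b], [-b, a]] = [[0.1493, -0.1513],
 [-0.1513, 0.2891]].

Step 4 — quadratic form (x̄ - mu_0)^T · S^{-1} · (x̄ - mu_0):
  S^{-1} · (x̄ - mu_0) = (0.6762, -0.9795),
  (x̄ - mu_0)^T · [...] = (2.3333)·(0.6762) + (-2.1667)·(-0.9795) = 3.6999.

Step 5 — scale by n: T² = 6 · 3.6999 = 22.1994.

T² ≈ 22.1994


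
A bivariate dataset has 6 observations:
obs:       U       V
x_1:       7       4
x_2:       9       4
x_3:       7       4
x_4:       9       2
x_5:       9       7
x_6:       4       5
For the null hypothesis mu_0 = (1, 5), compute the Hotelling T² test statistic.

Step 1 — sample mean vector:
  mean(U) = (7 + 9 + 7 + 9 + 9 + 4) / 6 = 45/6 = 7.5
  mean(V) = (4 + 4 + 4 + 2 + 7 + 5) / 6 = 26/6 = 4.3333
  x̄ = (7.5, 4.3333),  deviation x̄ - mu_0 = (7.5, 4.3333) - (1, 5) = (6.5, -0.6667).

Step 2 — sample covariance matrix, S[i,j] = (1/(n-1)) · Σ_k (x_{k,i} - mean_i) · (x_{k,j} - mean_j), divisor n-1 = 5:
  S[U,U] = ((-0.5)·(-0.5) + (1.5)·(1.5) + (-0.5)·(-0.5) + (1.5)·(1.5) + (1.5)·(1.5) + (-3.5)·(-3.5)) / 5 = 19.5/5 = 3.9
  S[U,V] = ((-0.5)·(-0.3333) + (1.5)·(-0.3333) + (-0.5)·(-0.3333) + (1.5)·(-2.3333) + (1.5)·(2.6667) + (-3.5)·(0.6667)) / 5 = -2/5 = -0.4
  S[V,V] = ((-0.3333)·(-0.3333) + (-0.3333)·(-0.3333) + (-0.3333)·(-0.3333) + (-2.3333)·(-2.3333) + (2.6667)·(2.6667) + (0.6667)·(0.6667)) / 5 = 13.3333/5 = 2.6667
  S = [[3.9, -0.4],
 [-0.4, 2.6667]].

Step 3 — invert S. det(S) = 3.9·2.6667 - (-0.4)² = 10.24.
  S^{-1} = (1/det) · [[d, -b], [-b, a]] = [[0.2604, 0.0391],
 [0.0391, 0.3809]].

Step 4 — quadratic form (x̄ - mu_0)^T · S^{-1} · (x̄ - mu_0):
  S^{-1} · (x̄ - mu_0) = (1.6667, 0),
  (x̄ - mu_0)^T · [...] = (6.5)·(1.6667) + (-0.6667)·(0) = 10.8333.

Step 5 — scale by n: T² = 6 · 10.8333 = 65.

T² ≈ 65


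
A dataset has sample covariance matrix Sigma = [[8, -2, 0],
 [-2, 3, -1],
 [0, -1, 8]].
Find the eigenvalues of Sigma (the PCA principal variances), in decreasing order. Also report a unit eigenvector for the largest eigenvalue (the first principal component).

Step 1 — characteristic polynomial p(λ) = det(λI - Sigma) = λ³ - tr·λ² + c_1·λ - det, where tr = trace, c_1 = sum of the principal 2×2 minors, det = det(Sigma):
  tr = 8 + 3 + 8 = 19,
  c_1 = (8·3 - (-2)²) + (8·8 - (0)²) + (3·8 - (-1)²) = 20 + 64 + 23 = 107,
  det = 8·(3·8 - (-1)²) - (-2)·((-2)·8 - (-1)·(0)) + (0)·((-2)·(-1) - 3·(0)) = 8·(23) - (-2)·(-16) + (0)·(2) = 152.
  So p(λ) = λ³ - 19λ² + 107λ - 152.
Step 2 — look for an integer root (rational root theorem: any rational root is an integer divisor of 152). Testing λ = 8:
  p(8) = 512 - 1216 + 856 - 152 = 0  ✓
  Dividing out (λ - 8): p(λ) = (λ - 8)(λ² - 11λ + 19).
Step 3 — remaining eigenvalues from the quadratic λ² - 11λ + 19 = 0:
  Δ = 11² - 4·19 = 121 - 76 = 45,  λ = (11 ± √45)/2 = (11 ± 6.7082)/2 ≈ 8.8541 or 2.1459.
  Sorted: λ_1 = 8.8541,  λ_2 = 8,  λ_3 = 2.1459  (check: sum = 19 = tr ✓).

Step 4 — unit eigenvector for λ_1 ≈ 8.8541: v spans the null space of (Sigma - λ_1 I), whose rows are
  r_1 = (-0.8541, -2, 0),  r_2 = (-2, -5.8541, -1),  r_3 = (0, -1, -0.8541).
  v is orthogonal to every row, so take v ∝ r_1 × r_2 = ((-2)·(-1) - (0)·(-5.8541), (0)·(-2) - (-0.8541)·(-1), (-0.8541)·(-5.8541) - (-2)·(-2)) ≈ (2, -0.8541, 1).
  Let u = (2, -0.8541, 1).
  ||u|| = √((2)² + (-0.8541)² + (1)²) = √(5.7295) ≈ 2.3936,  v_1 = u/||u|| ≈ (0.8355, -0.3568, 0.4178) (||v_1|| = 1).

λ_1 = 8.8541,  λ_2 = 8,  λ_3 = 2.1459;  v_1 ≈ (0.8355, -0.3568, 0.4178)


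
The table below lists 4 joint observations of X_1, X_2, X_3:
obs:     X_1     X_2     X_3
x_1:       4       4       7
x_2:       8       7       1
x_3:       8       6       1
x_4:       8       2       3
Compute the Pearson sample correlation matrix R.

Step 1 — column means:
  mean(X_1) = (4 + 8 + 8 + 8) / 4 = 28/4 = 7
  mean(X_2) = (4 + 7 + 6 + 2) / 4 = 19/4 = 4.75
  mean(X_3) = (7 + 1 + 1 + 3) / 4 = 12/4 = 3

Step 2 — sample variances and covariances s[i,j] = (1/(n-1)) · Σ_k (x_{k,i} - mean_i) · (x_{k,j} - mean_j), with n-1 = 3:
  s[X_1,X_1] = ((-3)·(-3) + (1)·(1) + (1)·(1) + (1)·(1)) / 3 = 12/3 = 4
  s[X_1,X_2] = ((-3)·(-0.75) + (1)·(2.25) + (1)·(1.25) + (1)·(-2.75)) / 3 = 3/3 = 1
  s[X_1,X_3] = ((-3)·(4) + (1)·(-2) + (1)·(-2) + (1)·(0)) / 3 = -16/3 = -5.3333
  s[X_2,X_2] = ((-0.75)·(-0.75) + (2.25)·(2.25) + (1.25)·(1.25) + (-2.75)·(-2.75)) / 3 = 14.75/3 = 4.9167
  s[X_2,X_3] = ((-0.75)·(4) + (2.25)·(-2) + (1.25)·(-2) + (-2.75)·(0)) / 3 = -10/3 = -3.3333
  s[X_3,X_3] = ((4)·(4) + (-2)·(-2) + (-2)·(-2) + (0)·(0)) / 3 = 24/3 = 8
  Sample standard deviations s_i = √(s[i,i]):
  s(X_1) = √(4) = 2
  s(X_2) = √(4.9167) = 2.2174
  s(X_3) = √(8) = 2.8284

Step 3 — r_{ij} = s_{ij} / (s_i · s_j):
  r[X_1,X_1] = 1 (diagonal).
  r[X_1,X_2] = 1 / (2 · 2.2174) = 1 / 4.4347 = 0.2255
  r[X_1,X_3] = -5.3333 / (2 · 2.8284) = -5.3333 / 5.6569 = -0.9428
  r[X_2,X_2] = 1 (diagonal).
  r[X_2,X_3] = -3.3333 / (2.2174 · 2.8284) = -3.3333 / 6.2716 = -0.5315
  r[X_3,X_3] = 1 (diagonal).

R is symmetric with unit diagonal. Assembling:

R = [[1, 0.2255, -0.9428],
 [0.2255, 1, -0.5315],
 [-0.9428, -0.5315, 1]]


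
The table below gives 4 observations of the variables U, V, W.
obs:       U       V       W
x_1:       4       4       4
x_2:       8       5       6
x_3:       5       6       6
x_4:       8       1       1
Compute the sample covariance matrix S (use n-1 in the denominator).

Step 1 — column means:
  mean(U) = (4 + 8 + 5 + 8) / 4 = 25/4 = 6.25
  mean(V) = (4 + 5 + 6 + 1) / 4 = 16/4 = 4
  mean(W) = (4 + 6 + 6 + 1) / 4 = 17/4 = 4.25

Step 2 — sample covariance S[i,j] = (1/(n-1)) · Σ_k (x_{k,i} - mean_i) · (x_{k,j} - mean_j), with n-1 = 3.
  S[U,U] = ((-2.25)·(-2.25) + (1.75)·(1.75) + (-1.25)·(-1.25) + (1.75)·(1.75)) / 3 = 12.75/3 = 4.25
  S[U,V] = ((-2.25)·(0) + (1.75)·(1) + (-1.25)·(2) + (1.75)·(-3)) / 3 = -6/3 = -2
  S[U,W] = ((-2.25)·(-0.25) + (1.75)·(1.75) + (-1.25)·(1.75) + (1.75)·(-3.25)) / 3 = -4.25/3 = -1.4167
  S[V,V] = ((0)·(0) + (1)·(1) + (2)·(2) + (-3)·(-3)) / 3 = 14/3 = 4.6667
  S[V,W] = ((0)·(-0.25) + (1)·(1.75) + (2)·(1.75) + (-3)·(-3.25)) / 3 = 15/3 = 5
  S[W,W] = ((-0.25)·(-0.25) + (1.75)·(1.75) + (1.75)·(1.75) + (-3.25)·(-3.25)) / 3 = 16.75/3 = 5.5833

S is symmetric (S[j,i] = S[i,j]). Assembling:

S = [[4.25, -2, -1.4167],
 [-2, 4.6667, 5],
 [-1.4167, 5, 5.5833]]


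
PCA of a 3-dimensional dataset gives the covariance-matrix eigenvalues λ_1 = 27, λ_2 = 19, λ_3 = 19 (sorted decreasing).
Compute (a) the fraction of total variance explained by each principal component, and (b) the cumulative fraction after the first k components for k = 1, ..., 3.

Step 1 — total variance = trace(Sigma) = Σ λ_i = 27 + 19 + 19 = 65.

Step 2 — fraction explained by component i = λ_i / Σ λ:
  PC1: 27/65 = 0.4154
  PC2: 19/65 = 0.2923
  PC3: 19/65 = 0.2923

Step 3 — cumulative fraction after k components = (λ_1 + ... + λ_k) / Σ λ:
  k = 1: 27/65 = 0.4154
  k = 2: (27 + 19)/65 = 46/65 = 0.7077
  k = 3: (27 + 19 + 19)/65 = 65/65 = 1

Summary (fraction, with percent):

explained: PC1 0.4154 (41.54%), PC2 0.2923 (29.23%), PC3 0.2923 (29.23%);  cumulative: 0.4154, 0.7077, 1


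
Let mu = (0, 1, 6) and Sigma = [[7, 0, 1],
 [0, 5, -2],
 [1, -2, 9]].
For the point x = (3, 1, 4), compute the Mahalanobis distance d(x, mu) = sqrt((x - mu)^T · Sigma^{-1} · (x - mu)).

Step 1 — centre the observation: (x - mu) = (3, 0, -2).

Step 2 — invert Sigma (cofactor / det for 3×3, or solve directly):
  Sigma^{-1} = [[0.1454, -0.0071, -0.0177],
 [-0.0071, 0.2199, 0.0496],
 [-0.0177, 0.0496, 0.1241]].

Step 3 — form the quadratic (x - mu)^T · Sigma^{-1} · (x - mu):
  Sigma^{-1} · (x - mu) = (0.4716, -0.1206, -0.3014).
  (x - mu)^T · [Sigma^{-1} · (x - mu)] = (3)·(0.4716) + (0)·(-0.1206) + (-2)·(-0.3014) = 2.0177.

Step 4 — take square root: d = √(2.0177) ≈ 1.4205.

d(x, mu) = √(2.0177) ≈ 1.4205


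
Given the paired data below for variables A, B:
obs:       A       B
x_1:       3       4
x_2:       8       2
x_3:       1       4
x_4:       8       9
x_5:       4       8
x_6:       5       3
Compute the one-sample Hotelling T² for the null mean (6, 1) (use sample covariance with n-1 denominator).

Step 1 — sample mean vector:
  mean(A) = (3 + 8 + 1 + 8 + 4 + 5) / 6 = 29/6 = 4.8333
  mean(B) = (4 + 2 + 4 + 9 + 8 + 3) / 6 = 30/6 = 5
  x̄ = (4.8333, 5),  deviation x̄ - mu_0 = (4.8333, 5) - (6, 1) = (-1.1667, 4).

Step 2 — sample covariance matrix, S[i,j] = (1/(n-1)) · Σ_k (x_{k,i} - mean_i) · (x_{k,j} - mean_j), divisor n-1 = 5:
  S[A,A] = ((-1.8333)·(-1.8333) + (3.1667)·(3.1667) + (-3.8333)·(-3.8333) + (3.1667)·(3.1667) + (-0.8333)·(-0.8333) + (0.1667)·(0.1667)) / 5 = 38.8333/5 = 7.7667
  S[A,B] = ((-1.8333)·(-1) + (3.1667)·(-3) + (-3.8333)·(-1) + (3.1667)·(4) + (-0.8333)·(3) + (0.1667)·(-2)) / 5 = 6/5 = 1.2
  S[B,B] = ((-1)·(-1) + (-3)·(-3) + (-1)·(-1) + (4)·(4) + (3)·(3) + (-2)·(-2)) / 5 = 40/5 = 8
  S = [[7.7667, 1.2],
 [1.2, 8]].

Step 3 — invert S. det(S) = 7.7667·8 - (1.2)² = 60.6933.
  S^{-1} = (1/det) · [[d, -b], [-b, a]] = [[0.1318, -0.0198],
 [-0.0198, 0.128]].

Step 4 — quadratic form (x̄ - mu_0)^T · S^{-1} · (x̄ - mu_0):
  S^{-1} · (x̄ - mu_0) = (-0.2329, 0.5349),
  (x̄ - mu_0)^T · [...] = (-1.1667)·(-0.2329) + (4)·(0.5349) = 2.4114.

Step 5 — scale by n: T² = 6 · 2.4114 = 14.4684.

T² ≈ 14.4684


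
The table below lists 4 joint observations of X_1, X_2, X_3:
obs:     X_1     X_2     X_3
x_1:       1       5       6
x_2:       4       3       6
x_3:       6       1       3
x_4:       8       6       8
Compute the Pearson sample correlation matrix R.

Step 1 — column means:
  mean(X_1) = (1 + 4 + 6 + 8) / 4 = 19/4 = 4.75
  mean(X_2) = (5 + 3 + 1 + 6) / 4 = 15/4 = 3.75
  mean(X_3) = (6 + 6 + 3 + 8) / 4 = 23/4 = 5.75

Step 2 — sample variances and covariances s[i,j] = (1/(n-1)) · Σ_k (x_{k,i} - mean_i) · (x_{k,j} - mean_j), with n-1 = 3:
  s[X_1,X_1] = ((-3.75)·(-3.75) + (-0.75)·(-0.75) + (1.25)·(1.25) + (3.25)·(3.25)) / 3 = 26.75/3 = 8.9167
  s[X_1,X_2] = ((-3.75)·(1.25) + (-0.75)·(-0.75) + (1.25)·(-2.75) + (3.25)·(2.25)) / 3 = -0.25/3 = -0.0833
  s[X_1,X_3] = ((-3.75)·(0.25) + (-0.75)·(0.25) + (1.25)·(-2.75) + (3.25)·(2.25)) / 3 = 2.75/3 = 0.9167
  s[X_2,X_2] = ((1.25)·(1.25) + (-0.75)·(-0.75) + (-2.75)·(-2.75) + (2.25)·(2.25)) / 3 = 14.75/3 = 4.9167
  s[X_2,X_3] = ((1.25)·(0.25) + (-0.75)·(0.25) + (-2.75)·(-2.75) + (2.25)·(2.25)) / 3 = 12.75/3 = 4.25
  s[X_3,X_3] = ((0.25)·(0.25) + (0.25)·(0.25) + (-2.75)·(-2.75) + (2.25)·(2.25)) / 3 = 12.75/3 = 4.25
  Sample standard deviations s_i = √(s[i,i]):
  s(X_1) = √(8.9167) = 2.9861
  s(X_2) = √(4.9167) = 2.2174
  s(X_3) = √(4.25) = 2.0616

Step 3 — r_{ij} = s_{ij} / (s_i · s_j):
  r[X_1,X_1] = 1 (diagonal).
  r[X_1,X_2] = -0.0833 / (2.9861 · 2.2174) = -0.0833 / 6.6212 = -0.0126
  r[X_1,X_3] = 0.9167 / (2.9861 · 2.0616) = 0.9167 / 6.156 = 0.1489
  r[X_2,X_2] = 1 (diagonal).
  r[X_2,X_3] = 4.25 / (2.2174 · 2.0616) = 4.25 / 4.5712 = 0.9297
  r[X_3,X_3] = 1 (diagonal).

R is symmetric with unit diagonal. Assembling:

R = [[1, -0.0126, 0.1489],
 [-0.0126, 1, 0.9297],
 [0.1489, 0.9297, 1]]


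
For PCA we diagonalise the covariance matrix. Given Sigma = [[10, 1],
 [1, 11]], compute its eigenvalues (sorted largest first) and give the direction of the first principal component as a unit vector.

Step 1 — characteristic polynomial of 2×2 Sigma:
  det(Sigma - λI) = λ² - trace · λ + det = 0.
  trace = 10 + 11 = 21, det = 10·11 - (1)² = 109.
Step 2 — discriminant:
  Δ = trace² - 4·det = 441 - 436 = 5.
Step 3 — eigenvalues:
  λ = (trace ± √Δ)/2 = (21 ± 2.2361)/2,
  λ_1 = 11.618,  λ_2 = 9.382.

Step 4 — unit eigenvector for λ_1: solve (Sigma - λ_1 I)v = 0. First row:
  (10 - 11.618)·v_x + (1)·v_y = 0, i.e. (-1.618)·v_x + (1)·v_y = 0,
  so v ∝ (b, λ_1 - a) = (1, 1.618) = u.
  ||u|| = √((1)² + (1.618)²) = √(3.618) ≈ 1.9021,
  v_1 = u/||u|| ≈ (0.5257, 0.8507) (||v_1|| = 1).

λ_1 = 11.618,  λ_2 = 9.382;  v_1 ≈ (0.5257, 0.8507)


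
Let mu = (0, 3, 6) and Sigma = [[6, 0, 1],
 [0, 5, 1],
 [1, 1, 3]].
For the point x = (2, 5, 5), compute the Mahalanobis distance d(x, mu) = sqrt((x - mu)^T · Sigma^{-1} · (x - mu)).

Step 1 — centre the observation: (x - mu) = (2, 2, -1).

Step 2 — invert Sigma (cofactor / det for 3×3, or solve directly):
  Sigma^{-1} = [[0.1772, 0.0127, -0.0633],
 [0.0127, 0.2152, -0.0759],
 [-0.0633, -0.0759, 0.3797]].

Step 3 — form the quadratic (x - mu)^T · Sigma^{-1} · (x - mu):
  Sigma^{-1} · (x - mu) = (0.443, 0.5316, -0.6582).
  (x - mu)^T · [Sigma^{-1} · (x - mu)] = (2)·(0.443) + (2)·(0.5316) + (-1)·(-0.6582) = 2.6076.

Step 4 — take square root: d = √(2.6076) ≈ 1.6148.

d(x, mu) = √(2.6076) ≈ 1.6148


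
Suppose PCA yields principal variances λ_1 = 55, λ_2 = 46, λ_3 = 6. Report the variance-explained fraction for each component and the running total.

Step 1 — total variance = trace(Sigma) = Σ λ_i = 55 + 46 + 6 = 107.

Step 2 — fraction explained by component i = λ_i / Σ λ:
  PC1: 55/107 = 0.514
  PC2: 46/107 = 0.4299
  PC3: 6/107 = 0.0561

Step 3 — cumulative fraction after k components = (λ_1 + ... + λ_k) / Σ λ:
  k = 1: 55/107 = 0.514
  k = 2: (55 + 46)/107 = 101/107 = 0.9439
  k = 3: (55 + 46 + 6)/107 = 107/107 = 1

Summary (fraction, with percent):

explained: PC1 0.514 (51.4%), PC2 0.4299 (42.99%), PC3 0.0561 (5.61%);  cumulative: 0.514, 0.9439, 1


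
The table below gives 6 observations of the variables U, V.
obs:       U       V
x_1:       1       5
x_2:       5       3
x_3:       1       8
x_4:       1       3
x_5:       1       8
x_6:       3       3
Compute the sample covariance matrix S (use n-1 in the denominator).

Step 1 — column means:
  mean(U) = (1 + 5 + 1 + 1 + 1 + 3) / 6 = 12/6 = 2
  mean(V) = (5 + 3 + 8 + 3 + 8 + 3) / 6 = 30/6 = 5

Step 2 — sample covariance S[i,j] = (1/(n-1)) · Σ_k (x_{k,i} - mean_i) · (x_{k,j} - mean_j), with n-1 = 5.
  S[U,U] = ((-1)·(-1) + (3)·(3) + (-1)·(-1) + (-1)·(-1) + (-1)·(-1) + (1)·(1)) / 5 = 14/5 = 2.8
  S[U,V] = ((-1)·(0) + (3)·(-2) + (-1)·(3) + (-1)·(-2) + (-1)·(3) + (1)·(-2)) / 5 = -12/5 = -2.4
  S[V,V] = ((0)·(0) + (-2)·(-2) + (3)·(3) + (-2)·(-2) + (3)·(3) + (-2)·(-2)) / 5 = 30/5 = 6

S is symmetric (S[j,i] = S[i,j]). Assembling:

S = [[2.8, -2.4],
 [-2.4, 6]]


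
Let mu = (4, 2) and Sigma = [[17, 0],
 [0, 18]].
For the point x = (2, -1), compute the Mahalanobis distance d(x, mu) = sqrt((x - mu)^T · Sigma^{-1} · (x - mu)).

Step 1 — centre the observation: (x - mu) = (-2, -3).

Step 2 — invert Sigma. det(Sigma) = 17·18 - (0)² = 306.
  Sigma^{-1} = (1/det) · [[d, -b], [-b, a]] = [[0.0588, 0],
 [0, 0.0556]].

Step 3 — form the quadratic (x - mu)^T · Sigma^{-1} · (x - mu):
  Sigma^{-1} · (x - mu) = (-0.1176, -0.1667).
  (x - mu)^T · [Sigma^{-1} · (x - mu)] = (-2)·(-0.1176) + (-3)·(-0.1667) = 0.7353.

Step 4 — take square root: d = √(0.7353) ≈ 0.8575.

d(x, mu) = √(0.7353) ≈ 0.8575


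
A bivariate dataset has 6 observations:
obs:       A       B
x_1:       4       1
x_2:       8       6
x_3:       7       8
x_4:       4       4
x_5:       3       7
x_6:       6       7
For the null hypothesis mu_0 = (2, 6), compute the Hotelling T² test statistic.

Step 1 — sample mean vector:
  mean(A) = (4 + 8 + 7 + 4 + 3 + 6) / 6 = 32/6 = 5.3333
  mean(B) = (1 + 6 + 8 + 4 + 7 + 7) / 6 = 33/6 = 5.5
  x̄ = (5.3333, 5.5),  deviation x̄ - mu_0 = (5.3333, 5.5) - (2, 6) = (3.3333, -0.5).

Step 2 — sample covariance matrix, S[i,j] = (1/(n-1)) · Σ_k (x_{k,i} - mean_i) · (x_{k,j} - mean_j), divisor n-1 = 5:
  S[A,A] = ((-1.3333)·(-1.3333) + (2.6667)·(2.6667) + (1.6667)·(1.6667) + (-1.3333)·(-1.3333) + (-2.3333)·(-2.3333) + (0.6667)·(0.6667)) / 5 = 19.3333/5 = 3.8667
  S[A,B] = ((-1.3333)·(-4.5) + (2.6667)·(0.5) + (1.6667)·(2.5) + (-1.3333)·(-1.5) + (-2.3333)·(1.5) + (0.6667)·(1.5)) / 5 = 11/5 = 2.2
  S[B,B] = ((-4.5)·(-4.5) + (0.5)·(0.5) + (2.5)·(2.5) + (-1.5)·(-1.5) + (1.5)·(1.5) + (1.5)·(1.5)) / 5 = 33.5/5 = 6.7
  S = [[3.8667, 2.2],
 [2.2, 6.7]].

Step 3 — invert S. det(S) = 3.8667·6.7 - (2.2)² = 21.0667.
  S^{-1} = (1/det) · [[d, -b], [-b, a]] = [[0.318, -0.1044],
 [-0.1044, 0.1835]].

Step 4 — quadratic form (x̄ - mu_0)^T · S^{-1} · (x̄ - mu_0):
  S^{-1} · (x̄ - mu_0) = (1.1123, -0.4399),
  (x̄ - mu_0)^T · [...] = (3.3333)·(1.1123) + (-0.5)·(-0.4399) = 3.9277.

Step 5 — scale by n: T² = 6 · 3.9277 = 23.5665.

T² ≈ 23.5665


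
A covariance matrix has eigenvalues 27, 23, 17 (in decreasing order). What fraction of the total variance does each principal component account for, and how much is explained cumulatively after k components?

Step 1 — total variance = trace(Sigma) = Σ λ_i = 27 + 23 + 17 = 67.

Step 2 — fraction explained by component i = λ_i / Σ λ:
  PC1: 27/67 = 0.403
  PC2: 23/67 = 0.3433
  PC3: 17/67 = 0.2537

Step 3 — cumulative fraction after k components = (λ_1 + ... + λ_k) / Σ λ:
  k = 1: 27/67 = 0.403
  k = 2: (27 + 23)/67 = 50/67 = 0.7463
  k = 3: (27 + 23 + 17)/67 = 67/67 = 1

Summary (fraction, with percent):

explained: PC1 0.403 (40.3%), PC2 0.3433 (34.33%), PC3 0.2537 (25.37%);  cumulative: 0.403, 0.7463, 1


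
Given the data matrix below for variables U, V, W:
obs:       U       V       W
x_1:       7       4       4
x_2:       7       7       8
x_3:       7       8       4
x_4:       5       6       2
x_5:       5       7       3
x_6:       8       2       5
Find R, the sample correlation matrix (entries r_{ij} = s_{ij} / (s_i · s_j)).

Step 1 — column means:
  mean(U) = (7 + 7 + 7 + 5 + 5 + 8) / 6 = 39/6 = 6.5
  mean(V) = (4 + 7 + 8 + 6 + 7 + 2) / 6 = 34/6 = 5.6667
  mean(W) = (4 + 8 + 4 + 2 + 3 + 5) / 6 = 26/6 = 4.3333

Step 2 — sample variances and covariances s[i,j] = (1/(n-1)) · Σ_k (x_{k,i} - mean_i) · (x_{k,j} - mean_j), with n-1 = 5:
  s[U,U] = ((0.5)·(0.5) + (0.5)·(0.5) + (0.5)·(0.5) + (-1.5)·(-1.5) + (-1.5)·(-1.5) + (1.5)·(1.5)) / 5 = 7.5/5 = 1.5
  s[U,V] = ((0.5)·(-1.6667) + (0.5)·(1.3333) + (0.5)·(2.3333) + (-1.5)·(0.3333) + (-1.5)·(1.3333) + (1.5)·(-3.6667)) / 5 = -7/5 = -1.4
  s[U,W] = ((0.5)·(-0.3333) + (0.5)·(3.6667) + (0.5)·(-0.3333) + (-1.5)·(-2.3333) + (-1.5)·(-1.3333) + (1.5)·(0.6667)) / 5 = 8/5 = 1.6
  s[V,V] = ((-1.6667)·(-1.6667) + (1.3333)·(1.3333) + (2.3333)·(2.3333) + (0.3333)·(0.3333) + (1.3333)·(1.3333) + (-3.6667)·(-3.6667)) / 5 = 25.3333/5 = 5.0667
  s[V,W] = ((-1.6667)·(-0.3333) + (1.3333)·(3.6667) + (2.3333)·(-0.3333) + (0.3333)·(-2.3333) + (1.3333)·(-1.3333) + (-3.6667)·(0.6667)) / 5 = -0.3333/5 = -0.0667
  s[W,W] = ((-0.3333)·(-0.3333) + (3.6667)·(3.6667) + (-0.3333)·(-0.3333) + (-2.3333)·(-2.3333) + (-1.3333)·(-1.3333) + (0.6667)·(0.6667)) / 5 = 21.3333/5 = 4.2667
  Sample standard deviations s_i = √(s[i,i]):
  s(U) = √(1.5) = 1.2247
  s(V) = √(5.0667) = 2.2509
  s(W) = √(4.2667) = 2.0656

Step 3 — r_{ij} = s_{ij} / (s_i · s_j):
  r[U,U] = 1 (diagonal).
  r[U,V] = -1.4 / (1.2247 · 2.2509) = -1.4 / 2.7568 = -0.5078
  r[U,W] = 1.6 / (1.2247 · 2.0656) = 1.6 / 2.5298 = 0.6325
  r[V,V] = 1 (diagonal).
  r[V,W] = -0.0667 / (2.2509 · 2.0656) = -0.0667 / 4.6495 = -0.0143
  r[W,W] = 1 (diagonal).

R is symmetric with unit diagonal. Assembling:

R = [[1, -0.5078, 0.6325],
 [-0.5078, 1, -0.0143],
 [0.6325, -0.0143, 1]]


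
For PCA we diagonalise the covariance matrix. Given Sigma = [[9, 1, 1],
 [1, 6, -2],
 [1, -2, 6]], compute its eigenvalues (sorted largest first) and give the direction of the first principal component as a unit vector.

Step 1 — characteristic polynomial p(λ) = det(λI - Sigma) = λ³ - tr·λ² + c_1·λ - det, where tr = trace, c_1 = sum of the principal 2×2 minors, det = det(Sigma):
  tr = 9 + 6 + 6 = 21,
  c_1 = (9·6 - (1)²) + (9·6 - (1)²) + (6·6 - (-2)²) = 53 + 53 + 32 = 138,
  det = 9·(6·6 - (-2)²) - (1)·((1)·6 - (-2)·(1)) + (1)·((1)·(-2) - 6·(1)) = 9·(32) - (1)·(8) + (1)·(-8) = 272.
  So p(λ) = λ³ - 21λ² + 138λ - 272.
Step 2 — look for an integer root (rational root theorem: any rational root is an integer divisor of 272). Testing λ = 8:
  p(8) = 512 - 1344 + 1104 - 272 = 0  ✓
  Dividing out (λ - 8): p(λ) = (λ - 8)(λ² - 13λ + 34).
Step 3 — remaining eigenvalues from the quadratic λ² - 13λ + 34 = 0:
  Δ = 13² - 4·34 = 169 - 136 = 33,  λ = (13 ± √33)/2 = (13 ± 5.7446)/2 ≈ 9.3723 or 3.6277.
  Sorted: λ_1 = 9.3723,  λ_2 = 8,  λ_3 = 3.6277  (check: sum = 21 = tr ✓).

Step 4 — unit eigenvector for λ_1 ≈ 9.3723: v spans the null space of (Sigma - λ_1 I), whose rows are
  r_1 = (-0.3723, 1, 1),  r_2 = (1, -3.3723, -2),  r_3 = (1, -2, -3.3723).
  v is orthogonal to every row, so take v ∝ r_1 × r_2 = ((1)·(-2) - (1)·(-3.3723), (1)·(1) - (-0.3723)·(-2), (-0.3723)·(-3.3723) - (1)·(1)) ≈ (1.3723, 0.2554, 0.2554).
  Let u = (1.3723, 0.2554, 0.2554).
  ||u|| = √((1.3723)² + (0.2554)² + (0.2554)²) = √(2.0137) ≈ 1.419,  v_1 = u/||u|| ≈ (0.9671, 0.18, 0.18) (||v_1|| = 1).

λ_1 = 9.3723,  λ_2 = 8,  λ_3 = 3.6277;  v_1 ≈ (0.9671, 0.18, 0.18)


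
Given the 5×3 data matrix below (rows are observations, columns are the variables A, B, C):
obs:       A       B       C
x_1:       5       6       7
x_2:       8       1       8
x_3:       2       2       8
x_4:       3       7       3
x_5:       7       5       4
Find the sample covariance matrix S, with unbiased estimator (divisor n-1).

Step 1 — column means:
  mean(A) = (5 + 8 + 2 + 3 + 7) / 5 = 25/5 = 5
  mean(B) = (6 + 1 + 2 + 7 + 5) / 5 = 21/5 = 4.2
  mean(C) = (7 + 8 + 8 + 3 + 4) / 5 = 30/5 = 6

Step 2 — sample covariance S[i,j] = (1/(n-1)) · Σ_k (x_{k,i} - mean_i) · (x_{k,j} - mean_j), with n-1 = 4.
  S[A,A] = ((0)·(0) + (3)·(3) + (-3)·(-3) + (-2)·(-2) + (2)·(2)) / 4 = 26/4 = 6.5
  S[A,B] = ((0)·(1.8) + (3)·(-3.2) + (-3)·(-2.2) + (-2)·(2.8) + (2)·(0.8)) / 4 = -7/4 = -1.75
  S[A,C] = ((0)·(1) + (3)·(2) + (-3)·(2) + (-2)·(-3) + (2)·(-2)) / 4 = 2/4 = 0.5
  S[B,B] = ((1.8)·(1.8) + (-3.2)·(-3.2) + (-2.2)·(-2.2) + (2.8)·(2.8) + (0.8)·(0.8)) / 4 = 26.8/4 = 6.7
  S[B,C] = ((1.8)·(1) + (-3.2)·(2) + (-2.2)·(2) + (2.8)·(-3) + (0.8)·(-2)) / 4 = -19/4 = -4.75
  S[C,C] = ((1)·(1) + (2)·(2) + (2)·(2) + (-3)·(-3) + (-2)·(-2)) / 4 = 22/4 = 5.5

S is symmetric (S[j,i] = S[i,j]). Assembling:

S = [[6.5, -1.75, 0.5],
 [-1.75, 6.7, -4.75],
 [0.5, -4.75, 5.5]]


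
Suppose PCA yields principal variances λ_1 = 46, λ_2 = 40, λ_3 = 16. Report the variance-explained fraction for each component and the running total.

Step 1 — total variance = trace(Sigma) = Σ λ_i = 46 + 40 + 16 = 102.

Step 2 — fraction explained by component i = λ_i / Σ λ:
  PC1: 46/102 = 0.451
  PC2: 40/102 = 0.3922
  PC3: 16/102 = 0.1569

Step 3 — cumulative fraction after k components = (λ_1 + ... + λ_k) / Σ λ:
  k = 1: 46/102 = 0.451
  k = 2: (46 + 40)/102 = 86/102 = 0.8431
  k = 3: (46 + 40 + 16)/102 = 102/102 = 1

Summary (fraction, with percent):

explained: PC1 0.451 (45.1%), PC2 0.3922 (39.22%), PC3 0.1569 (15.69%);  cumulative: 0.451, 0.8431, 1


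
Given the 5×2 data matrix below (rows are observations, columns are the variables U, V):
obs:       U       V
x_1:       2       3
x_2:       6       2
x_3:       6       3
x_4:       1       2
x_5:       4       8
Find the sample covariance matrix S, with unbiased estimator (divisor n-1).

Step 1 — column means:
  mean(U) = (2 + 6 + 6 + 1 + 4) / 5 = 19/5 = 3.8
  mean(V) = (3 + 2 + 3 + 2 + 8) / 5 = 18/5 = 3.6

Step 2 — sample covariance S[i,j] = (1/(n-1)) · Σ_k (x_{k,i} - mean_i) · (x_{k,j} - mean_j), with n-1 = 4.
  S[U,U] = ((-1.8)·(-1.8) + (2.2)·(2.2) + (2.2)·(2.2) + (-2.8)·(-2.8) + (0.2)·(0.2)) / 4 = 20.8/4 = 5.2
  S[U,V] = ((-1.8)·(-0.6) + (2.2)·(-1.6) + (2.2)·(-0.6) + (-2.8)·(-1.6) + (0.2)·(4.4)) / 4 = 1.6/4 = 0.4
  S[V,V] = ((-0.6)·(-0.6) + (-1.6)·(-1.6) + (-0.6)·(-0.6) + (-1.6)·(-1.6) + (4.4)·(4.4)) / 4 = 25.2/4 = 6.3

S is symmetric (S[j,i] = S[i,j]). Assembling:

S = [[5.2, 0.4],
 [0.4, 6.3]]


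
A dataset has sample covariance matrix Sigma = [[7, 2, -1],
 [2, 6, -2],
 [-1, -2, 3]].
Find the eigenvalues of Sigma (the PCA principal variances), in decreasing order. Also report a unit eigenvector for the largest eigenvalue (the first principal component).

Step 1 — characteristic polynomial p(λ) = det(λI - Sigma) = λ³ - tr·λ² + c_1·λ - det, where tr = trace, c_1 = sum of the principal 2×2 minors, det = det(Sigma):
  tr = 7 + 6 + 3 = 16,
  c_1 = (7·6 - (2)²) + (7·3 - (-1)²) + (6·3 - (-2)²) = 38 + 20 + 14 = 72,
  det = 7·(6·3 - (-2)²) - (2)·((2)·3 - (-2)·(-1)) + (-1)·((2)·(-2) - 6·(-1)) = 7·(14) - (2)·(4) + (-1)·(2) = 88.
  So p(λ) = λ³ - 16λ² + 72λ - 88.
Step 2 — look for an integer root (rational root theorem: any rational root is an integer divisor of 88). Testing λ = 2:
  p(2) = 8 - 64 + 144 - 88 = 0  ✓
  Dividing out (λ - 2): p(λ) = (λ - 2)(λ² - 14λ + 44).
Step 3 — remaining eigenvalues from the quadratic λ² - 14λ + 44 = 0:
  Δ = 14² - 4·44 = 196 - 176 = 20,  λ = (14 ± √20)/2 = (14 ± 4.4721)/2 ≈ 9.2361 or 4.7639.
  Sorted: λ_1 = 9.2361,  λ_2 = 4.7639,  λ_3 = 2  (check: sum = 16 = tr ✓).

Step 4 — unit eigenvector for λ_1 ≈ 9.2361: v spans the null space of (Sigma - λ_1 I), whose rows are
  r_1 = (-2.2361, 2, -1),  r_2 = (2, -3.2361, -2),  r_3 = (-1, -2, -6.2361).
  v is orthogonal to every row, so take v ∝ r_1 × r_2 = ((2)·(-2) - (-1)·(-3.2361), (-1)·(2) - (-2.2361)·(-2), (-2.2361)·(-3.2361) - (2)·(2)) ≈ (-7.2361, -6.4721, 3.2361).
  Rescale (multiply by -1 so the first nonzero entry is positive): u = (7.2361, 6.4721, -3.2361).
  ||u|| = √((7.2361)² + (6.4721)² + (-3.2361)²) = √(104.7214) ≈ 10.2333,  v_1 = u/||u|| ≈ (0.7071, 0.6325, -0.3162) (||v_1|| = 1).

λ_1 = 9.2361,  λ_2 = 4.7639,  λ_3 = 2;  v_1 ≈ (0.7071, 0.6325, -0.3162)
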